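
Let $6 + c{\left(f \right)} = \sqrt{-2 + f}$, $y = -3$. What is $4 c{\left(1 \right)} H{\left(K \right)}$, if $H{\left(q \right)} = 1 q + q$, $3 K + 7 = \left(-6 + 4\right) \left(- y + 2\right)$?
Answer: $272 - \frac{136 i}{3} \approx 272.0 - 45.333 i$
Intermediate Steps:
$c{\left(f \right)} = -6 + \sqrt{-2 + f}$
$K = - \frac{17}{3}$ ($K = - \frac{7}{3} + \frac{\left(-6 + 4\right) \left(\left(-1\right) \left(-3\right) + 2\right)}{3} = - \frac{7}{3} + \frac{\left(-2\right) \left(3 + 2\right)}{3} = - \frac{7}{3} + \frac{\left(-2\right) 5}{3} = - \frac{7}{3} + \frac{1}{3} \left(-10\right) = - \frac{7}{3} - \frac{10}{3} = - \frac{17}{3} \approx -5.6667$)
$H{\left(q \right)} = 2 q$ ($H{\left(q \right)} = q + q = 2 q$)
$4 c{\left(1 \right)} H{\left(K \right)} = 4 \left(-6 + \sqrt{-2 + 1}\right) 2 \left(- \frac{17}{3}\right) = 4 \left(-6 + \sqrt{-1}\right) \left(- \frac{34}{3}\right) = 4 \left(-6 + i\right) \left(- \frac{34}{3}\right) = \left(-24 + 4 i\right) \left(- \frac{34}{3}\right) = 272 - \frac{136 i}{3}$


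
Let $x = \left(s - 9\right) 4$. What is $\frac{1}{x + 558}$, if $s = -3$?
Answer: $\frac{1}{510} \approx 0.0019608$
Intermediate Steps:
$x = -48$ ($x = \left(-3 - 9\right) 4 = \left(-12\right) 4 = -48$)
$\frac{1}{x + 558} = \frac{1}{-48 + 558} = \frac{1}{510}$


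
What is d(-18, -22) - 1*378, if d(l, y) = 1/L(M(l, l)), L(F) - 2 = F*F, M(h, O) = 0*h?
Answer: -755/2 ≈ -377.50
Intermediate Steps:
M(h, O) = 0
L(F) = 2 + F**2 (L(F) = 2 + F*F = 2 + F**2)
d(l, y) = 1/2 (d(l, y) = 1/(2 + 0**2) = 1/(2 + 0) = 1/2)
d(-18, -22) - 1*378 = 1/2 - 1*378 = 1/2 - 378 = -755/2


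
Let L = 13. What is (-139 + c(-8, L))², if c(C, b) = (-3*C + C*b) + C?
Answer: 51529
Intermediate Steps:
c(C, b) = -2*C + C*b
(-139 + c(-8, L))² = (-139 - 8*(-2 + 13))² = (-139 - 8*11)² = (-139 - 88)² = (-227)² = 51529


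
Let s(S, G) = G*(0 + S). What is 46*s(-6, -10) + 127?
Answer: 2887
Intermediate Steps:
s(S, G) = G*S
46*s(-6, -10) + 127 = 46*(-10*(-6)) + 127 = 46*60 + 127 = 2760 + 127 = 2887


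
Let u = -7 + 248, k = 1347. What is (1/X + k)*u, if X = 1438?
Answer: 466813867/1438 ≈ 3.2463e+5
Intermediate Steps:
u = 241
(1/X + k)*u = (1/1438 + 1347)*241 = (1936987/1438)*241 = 466813867/1438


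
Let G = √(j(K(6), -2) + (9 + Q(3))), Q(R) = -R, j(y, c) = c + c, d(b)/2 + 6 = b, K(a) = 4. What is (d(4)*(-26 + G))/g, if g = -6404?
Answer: -26/1601 + √2/1601 ≈ -0.015357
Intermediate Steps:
d(b) = -12 + 2*b
j(y, c) = 2*c
G = √2 (G = √(2*(-2) + (9 - 1*3)) = √(-4 + (9 - 3)) = √(-4 + 6) = √2 ≈ 1.4142)
(d(4)*(-26 + G))/g = ((-12 + 2*4)*(-26 + √2))/(-6404) = ((-12 + 8)*(-26 + √2))*(-1/6404) = -4*(-26 + √2)*(-1/6404) = (104 - 4*√2)*(-1/6404) = -26/1601 + √2/1601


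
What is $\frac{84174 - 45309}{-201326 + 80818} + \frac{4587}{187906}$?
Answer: $- \frac{71810601}{240895492} \approx -0.2981$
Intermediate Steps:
$\frac{84174 - 45309}{-201326 + 80818} + \frac{4587}{187906} = \frac{38865}{-120508} + 4587 \cdot \frac{1}{187906} = 38865 \left(- \frac{1}{120508}\right) + \frac{4587}{187906} = - \frac{38865}{120508} + \frac{4587}{187906} = - \frac{71810601}{240895492}$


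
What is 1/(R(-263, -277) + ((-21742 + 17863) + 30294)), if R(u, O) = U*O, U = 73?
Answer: 1/6194 ≈ 0.00016145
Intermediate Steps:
R(u, O) = 73*O
1/(R(-263, -277) + ((-21742 + 17863) + 30294)) = 1/(73*(-277) + ((-21742 + 17863) + 30294)) = 1/(-20221 + (-3879 + 30294)) = 1/(-20221 + 26415) = 1/6194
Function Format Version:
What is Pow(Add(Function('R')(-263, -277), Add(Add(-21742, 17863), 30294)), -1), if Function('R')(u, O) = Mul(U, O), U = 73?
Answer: Rational(1, 6194) ≈ 0.00016145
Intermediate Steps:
Function('R')(u, O) = Mul(73, O)
Pow(Add(Function('R')(-263, -277), Add(Add(-21742, 17863), 30294)), -1) = Pow(Add(Mul(73, -277), Add(Add(-21742, 17863), 30294)), -1) = Pow(Add(-20221, Add(-3879, 30294)), -1) = Pow(Add(-20221, 26415), -1) = Pow(6194, -1) = Rational(1, 6194)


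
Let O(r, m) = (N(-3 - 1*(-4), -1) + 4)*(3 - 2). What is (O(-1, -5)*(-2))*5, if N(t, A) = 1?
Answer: -50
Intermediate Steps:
O(r, m) = 5 (O(r, m) = (1 + 4)*(3 - 2) = 5*1 = 5)
(O(-1, -5)*(-2))*5 = (5*(-2))*5 = -10*5 = -50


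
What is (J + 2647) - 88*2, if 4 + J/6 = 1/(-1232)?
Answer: 1507349/616 ≈ 2447.0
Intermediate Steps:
J = -14787/616 (J = -24 + 6/(-1232) = -24 + 6*(-1/1232) = -24 - 3/616 = -14787/616 ≈ -24.005)
(J + 2647) - 88*2 = (-14787/616 + 2647) - 88*2 = 1615765/616 - 176 = 1507349/616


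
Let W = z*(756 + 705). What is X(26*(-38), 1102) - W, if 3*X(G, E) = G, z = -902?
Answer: 3952478/3 ≈ 1.3175e+6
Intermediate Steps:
W = -1317822 (W = -902*(756 + 705) = -902*1461 = -1317822)
X(G, E) = G/3
X(26*(-38), 1102) - W = (26*(-38))/3 - 1*(-1317822) = (⅓)*(-988) + 1317822 = -988/3 + 1317822 = 3952478/3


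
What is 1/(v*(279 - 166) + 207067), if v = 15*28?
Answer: 1/254527 ≈ 3.9289e-6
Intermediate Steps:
v = 420
1/(v*(279 - 166) + 207067) = 1/(420*(279 - 166) + 207067) = 1/(420*113 + 207067) = 1/(47460 + 207067) = 1/254527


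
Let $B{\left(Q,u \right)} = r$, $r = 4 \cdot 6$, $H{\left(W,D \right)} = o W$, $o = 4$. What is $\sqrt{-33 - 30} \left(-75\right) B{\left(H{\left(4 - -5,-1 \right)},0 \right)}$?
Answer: $- 5400 i \sqrt{7} \approx - 14287.0 i$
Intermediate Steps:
$H{\left(W,D \right)} = 4 W$
$r = 24$
$B{\left(Q,u \right)} = 24$
$\sqrt{-33 - 30} \left(-75\right) B{\left(H{\left(4 - -5,-1 \right)},0 \right)} = \sqrt{-33 - 30} \left(-75\right) 24 = \sqrt{-63} \left(-75\right) 24 = 3 i \sqrt{7} \left(-75\right) 24 = - 225 i \sqrt{7} \cdot 24 = - 5400 i \sqrt{7}$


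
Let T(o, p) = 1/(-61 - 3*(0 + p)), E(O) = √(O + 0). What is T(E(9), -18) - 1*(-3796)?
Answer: 26571/7 ≈ 3795.9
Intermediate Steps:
E(O) = √O
T(o, p) = 1/(-61 - 3*p)
T(E(9), -18) - 1*(-3796) = -1/(61 + 3*(-18)) - 1*(-3796) = -1/(61 - 54) + 3796 = -1/7 + 3796 = -1*⅐ + 3796 = -⅐ + 3796 = 26571/7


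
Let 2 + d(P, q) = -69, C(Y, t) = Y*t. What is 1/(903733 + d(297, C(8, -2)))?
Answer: 1/903662 ≈ 1.1066e-6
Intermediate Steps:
d(P, q) = -71 (d(P, q) = -2 - 69 = -71)
1/(903733 + d(297, C(8, -2))) = 1/(903733 - 71) = 1/903662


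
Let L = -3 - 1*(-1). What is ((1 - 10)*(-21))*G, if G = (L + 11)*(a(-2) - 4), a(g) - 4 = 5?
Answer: 8505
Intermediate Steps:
a(g) = 9 (a(g) = 4 + 5 = 9)
L = -2 (L = -3 + 1 = -2)
G = 45 (G = (-2 + 11)*(9 - 4) = 9*5 = 45)
((1 - 10)*(-21))*G = ((1 - 10)*(-21))*45 = -9*(-21)*45 = 189*45 = 8505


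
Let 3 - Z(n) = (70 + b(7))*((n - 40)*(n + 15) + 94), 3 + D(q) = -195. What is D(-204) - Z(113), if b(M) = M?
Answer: 726525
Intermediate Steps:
D(q) = -198 (D(q) = -3 - 195 = -198)
Z(n) = -7235 - 77*(-40 + n)*(15 + n) (Z(n) = 3 - (70 + 7)*((n - 40)*(n + 15) + 94) = 3 - 77*((-40 + n)*(15 + n) + 94) = 3 - 77*(94 + (-40 + n)*(15 + n)) = 3 - (7238 + 77*(-40 + n)*(15 + n)) = 3 + (-7238 - 77*(-40 + n)*(15 + n)) = -7235 - 77*(-40 + n)*(15 + n))
D(-204) - Z(113) = -198 - (38965 - 77*113² + 1925*113) = -198 - (38965 - 77*12769 + 217525) = -198 - (38965 - 983213 + 217525) = -198 - 1*(-726723) = -198 + 726723 = 726525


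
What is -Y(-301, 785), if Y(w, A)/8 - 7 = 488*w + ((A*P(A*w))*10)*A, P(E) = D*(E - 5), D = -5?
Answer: -58243120924952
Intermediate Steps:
P(E) = 25 - 5*E (P(E) = -5*(E - 5) = -5*(-5 + E) = 25 - 5*E)
Y(w, A) = 56 + 3904*w + 80*A**2*(25 - 5*A*w) (Y(w, A) = 56 + 8*(488*w + ((A*(25 - 5*A*w))*10)*A) = 56 + 8*(488*w + (10*A*(25 - 5*A*w))*A) = 56 + 8*(488*w + 10*A**2*(25 - 5*A*w)) = 56 + (3904*w + 80*A**2*(25 - 5*A*w)) = 56 + 3904*w + 80*A**2*(25 - 5*A*w))
-Y(-301, 785) = -(56 + 3904*(-301) + 400*785**2*(5 - 1*785*(-301))) = -(56 - 1175104 + 400*616225*(5 + 236285)) = -(56 - 1175104 + 400*616225*236290) = -(56 - 1175104 + 58243122100000) = -1*58243120924952 = -58243120924952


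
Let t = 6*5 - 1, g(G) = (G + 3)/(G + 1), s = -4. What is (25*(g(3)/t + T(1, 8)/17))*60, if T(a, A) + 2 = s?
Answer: -222750/493 ≈ -451.83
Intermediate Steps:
T(a, A) = -6 (T(a, A) = -2 - 4 = -6)
g(G) = (3 + G)/(1 + G)
t = 29 (t = 30 - 1 = 29)
(25*(g(3)/t + T(1, 8)/17))*60 = (25*(((3 + 3)/(1 + 3))/29 - 6/17))*60 = (25*((6/4)*(1/29) - 6*1/17))*60 = (25*(((1/4)*6)*(1/29) - 6/17))*60 = (25*((3/2)*(1/29) - 6/17))*60 = (25*(3/58 - 6/17))*60 = (25*(-297/986))*60 = -7425/986*60 = -222750/493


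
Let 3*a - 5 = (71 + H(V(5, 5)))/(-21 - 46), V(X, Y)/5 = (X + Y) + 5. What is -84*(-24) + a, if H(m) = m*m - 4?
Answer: 399859/201 ≈ 1989.3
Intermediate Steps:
V(X, Y) = 25 + 5*X + 5*Y (V(X, Y) = 5*((X + Y) + 5) = 5*(5 + X + Y) = 25 + 5*X + 5*Y)
H(m) = -4 + m² (H(m) = m² - 4 = -4 + m²)
a = -5357/201 (a = 5/3 + ((71 + (-4 + (25 + 5*5 + 5*5)²))/(-21 - 46))/3 = 5/3 + ((71 + (-4 + (25 + 25 + 25)²))/(-67))/3 = 5/3 + ((71 + (-4 + 75²))*(-1/67))/3 = 5/3 + ((71 + (-4 + 5625))*(-1/67))/3 = 5/3 + ((71 + 5621)*(-1/67))/3 = 5/3 + (5692*(-1/67))/3 = 5/3 + (⅓)*(-5692/67) = 5/3 - 5692/201 = -5357/201 ≈ -26.652)
-84*(-24) + a = -84*(-24) - 5357/201 = 2016 - 5357/201 = 399859/201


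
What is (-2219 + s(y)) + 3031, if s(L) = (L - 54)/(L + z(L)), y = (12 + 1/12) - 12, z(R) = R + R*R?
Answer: 12536/25 ≈ 501.44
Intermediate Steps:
z(R) = R + R**2
y = 1/12 (y = (12 + 1*(1/12)) - 12 = (12 + 1/12) - 12 = 145/12 - 12 = 1/12 ≈ 0.083333)
s(L) = (-54 + L)/(L + L*(1 + L)) (s(L) = (L - 54)/(L + L*(1 + L)) = (-54 + L)/(L + L*(1 + L)))
(-2219 + s(y)) + 3031 = (-2219 + (-54 + 1/12)/((1/12)*(2 + 1/12))) + 3031 = (-2219 + 12*(-647/12)/(25/12)) + 3031 = (-2219 + 12*(12/25)*(-647/12)) + 3031 = (-2219 - 7764/25) + 3031 = -63239/25 + 3031 = 12536/25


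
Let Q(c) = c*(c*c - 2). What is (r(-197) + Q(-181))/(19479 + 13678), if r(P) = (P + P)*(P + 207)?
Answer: -5933319/33157 ≈ -178.95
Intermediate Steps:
r(P) = 2*P*(207 + P) (r(P) = (2*P)*(207 + P) = 2*P*(207 + P))
Q(c) = c*(-2 + c²) (Q(c) = c*(c² - 2) = c*(-2 + c²))
(r(-197) + Q(-181))/(19479 + 13678) = (2*(-197)*(207 - 197) - 181*(-2 + (-181)²))/(19479 + 13678) = (2*(-197)*10 - 181*(-2 + 32761))/33157 = (-3940 - 181*32759)*(1/33157) = (-3940 - 5929379)*(1/33157) = -5933319*1/33157 = -5933319/33157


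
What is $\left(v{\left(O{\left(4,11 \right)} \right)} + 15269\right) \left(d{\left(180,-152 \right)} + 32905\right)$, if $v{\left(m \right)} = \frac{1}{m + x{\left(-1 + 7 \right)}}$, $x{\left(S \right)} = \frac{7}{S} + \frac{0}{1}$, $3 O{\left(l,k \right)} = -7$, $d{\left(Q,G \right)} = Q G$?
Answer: $\frac{592632965}{7} \approx 8.4662 \cdot 10^{7}$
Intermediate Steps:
$d{\left(Q,G \right)} = G Q$
$O{\left(l,k \right)} = - \frac{7}{3}$ ($O{\left(l,k \right)} = \frac{1}{3} \left(-7\right) = - \frac{7}{3}$)
$x{\left(S \right)} = \frac{7}{S}$ ($x{\left(S \right)} = \frac{7}{S} + 0 \cdot 1 = \frac{7}{S} + 0 = \frac{7}{S}$)
$v{\left(m \right)} = \frac{1}{\frac{7}{6} + m}$ ($v{\left(m \right)} = \frac{1}{m + \frac{7}{-1 + 7}} = \frac{1}{m + \frac{7}{6}} = \frac{1}{\frac{7}{6} + m}$)
$\left(v{\left(O{\left(4,11 \right)} \right)} + 15269\right) \left(d{\left(180,-152 \right)} + 32905\right) = \left(\frac{6}{7 + 6 \left(- \frac{7}{3}\right)} + 15269\right) \left(\left(-152\right) 180 + 32905\right) = \left(\frac{6}{7 - 14} + 15269\right) \left(-27360 + 32905\right) = \left(\frac{6}{-7} + 15269\right) 5545 = \left(6 \left(- \frac{1}{7}\right) + 15269\right) 5545 = \left(- \frac{6}{7} + 15269\right) 5545 = \frac{106877}{7} \cdot 5545 = \frac{592632965}{7}$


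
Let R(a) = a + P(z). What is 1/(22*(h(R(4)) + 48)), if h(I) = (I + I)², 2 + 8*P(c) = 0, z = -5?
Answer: 2/4587 ≈ 0.00043601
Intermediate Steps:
P(c) = -¼ (P(c) = -¼ + (⅛)*0 = -¼ + 0 = -¼)
R(a) = -¼ + a (R(a) = a - ¼ = -¼ + a)
h(I) = 4*I² (h(I) = (2*I)² = 4*I²)
1/(22*(h(R(4)) + 48)) = 1/(22*(4*(-¼ + 4)² + 48)) = 1/(22*(4*(15/4)² + 48)) = 1/(22*(4*(225/16) + 48)) = 1/(22*(225/4 + 48)) = 1/(22*(417/4)) = 1/(4587/2) = 2/4587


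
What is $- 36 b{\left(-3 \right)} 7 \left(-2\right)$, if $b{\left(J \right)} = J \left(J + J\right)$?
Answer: $9072$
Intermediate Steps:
$b{\left(J \right)} = 2 J^{2}$ ($b{\left(J \right)} = J 2 J = 2 J^{2}$)
$- 36 b{\left(-3 \right)} 7 \left(-2\right) = - 36 \cdot 2 \left(-3\right)^{2} \cdot 7 \left(-2\right) = - 36 \cdot 2 \cdot 9 \left(-14\right) = \left(-36\right) 18 \left(-14\right) = \left(-648\right) \left(-14\right) = 9072$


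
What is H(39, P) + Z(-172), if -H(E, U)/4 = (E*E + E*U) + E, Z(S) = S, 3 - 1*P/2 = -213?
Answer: -73804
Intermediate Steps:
P = 432 (P = 6 - 2*(-213) = 6 + 426 = 432)
H(E, U) = -4*E - 4*E² - 4*E*U (H(E, U) = -4*((E*E + E*U) + E) = -4*((E² + E*U) + E) = -4*(E + E² + E*U) = -4*E - 4*E² - 4*E*U)
H(39, P) + Z(-172) = -4*39*(1 + 39 + 432) - 172 = -4*39*472 - 172 = -73632 - 172 = -73804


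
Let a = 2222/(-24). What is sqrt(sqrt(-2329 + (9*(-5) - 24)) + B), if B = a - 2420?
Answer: sqrt(-90453 + 36*I*sqrt(2398))/6 ≈ 0.48844 + 50.128*I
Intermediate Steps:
a = -1111/12 (a = 2222*(-1/24) = -1111/12 ≈ -92.583)
B = -30151/12 (B = -1111/12 - 2420 = -30151/12 ≈ -2512.6)
sqrt(sqrt(-2329 + (9*(-5) - 24)) + B) = sqrt(sqrt(-2329 + (9*(-5) - 24)) - 30151/12) = sqrt(sqrt(-2329 + (-45 - 24)) - 30151/12) = sqrt(sqrt(-2329 - 69) - 30151/12) = sqrt(sqrt(-2398) - 30151/12) = sqrt(I*sqrt(2398) - 30151/12) = sqrt(-30151/12 + I*sqrt(2398))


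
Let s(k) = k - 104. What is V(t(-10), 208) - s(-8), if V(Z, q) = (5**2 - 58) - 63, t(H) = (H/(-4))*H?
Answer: 16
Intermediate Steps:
s(k) = -104 + k
t(H) = -H**2/4 (t(H) = (H*(-1/4))*H = (-H/4)*H = -H**2/4)
V(Z, q) = -96 (V(Z, q) = (25 - 58) - 63 = -33 - 63 = -96)
V(t(-10), 208) - s(-8) = -96 - (-104 - 8) = -96 - 1*(-112) = -96 + 112 = 16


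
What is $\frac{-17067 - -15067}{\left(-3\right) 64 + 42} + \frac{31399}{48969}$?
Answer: $\frac{684319}{48969} \approx 13.975$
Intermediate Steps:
$\frac{-17067 - -15067}{\left(-3\right) 64 + 42} + \frac{31399}{48969} = \frac{-17067 + 15067}{-192 + 42} + 31399 \cdot \frac{1}{48969} = - \frac{2000}{-150} + \frac{31399}{48969} = \left(-2000\right) \left(- \frac{1}{150}\right) + \frac{31399}{48969} = \frac{40}{3} + \frac{31399}{48969} = \frac{684319}{48969}$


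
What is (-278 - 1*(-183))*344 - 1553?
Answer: -34233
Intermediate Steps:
(-278 - 1*(-183))*344 - 1553 = (-278 + 183)*344 - 1553 = -95*344 - 1553 = -32680 - 1553 = -34233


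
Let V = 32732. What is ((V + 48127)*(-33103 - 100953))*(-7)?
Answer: 75877438728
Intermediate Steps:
((V + 48127)*(-33103 - 100953))*(-7) = ((32732 + 48127)*(-33103 - 100953))*(-7) = (80859*(-134056))*(-7) = -10839634104*(-7) = 75877438728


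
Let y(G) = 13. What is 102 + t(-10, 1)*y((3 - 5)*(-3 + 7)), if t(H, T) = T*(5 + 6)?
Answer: 245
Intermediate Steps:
t(H, T) = 11*T (t(H, T) = T*11 = 11*T)
102 + t(-10, 1)*y((3 - 5)*(-3 + 7)) = 102 + (11*1)*13 = 102 + 11*13 = 102 + 143 = 245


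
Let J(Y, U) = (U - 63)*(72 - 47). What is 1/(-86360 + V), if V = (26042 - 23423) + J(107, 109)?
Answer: -1/82591 ≈ -1.2108e-5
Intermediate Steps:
J(Y, U) = -1575 + 25*U (J(Y, U) = (-63 + U)*25 = -1575 + 25*U)
V = 3769 (V = (26042 - 23423) + (-1575 + 25*109) = 2619 + (-1575 + 2725) = 2619 + 1150 = 3769)
1/(-86360 + V) = 1/(-86360 + 3769) = 1/(-82591) = -1/82591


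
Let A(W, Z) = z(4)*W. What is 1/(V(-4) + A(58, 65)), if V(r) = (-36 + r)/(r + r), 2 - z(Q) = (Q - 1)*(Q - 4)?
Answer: 1/121 ≈ 0.0082645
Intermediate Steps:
z(Q) = 2 - (-1 + Q)*(-4 + Q) (z(Q) = 2 - (Q - 1)*(Q - 4) = 2 - (-1 + Q)*(-4 + Q))
A(W, Z) = 2*W (A(W, Z) = (-2 - 1*4² + 5*4)*W = (-2 - 1*16 + 20)*W = (-2 - 16 + 20)*W = 2*W)
V(r) = (-36 + r)/(2*r) (V(r) = (-36 + r)/((2*r)) = (-36 + r)*(1/(2*r)) = (-36 + r)/(2*r))
1/(V(-4) + A(58, 65)) = 1/((½)*(-36 - 4)/(-4) + 2*58) = 1/((½)*(-¼)*(-40) + 116) = 1/(5 + 116) = 1/121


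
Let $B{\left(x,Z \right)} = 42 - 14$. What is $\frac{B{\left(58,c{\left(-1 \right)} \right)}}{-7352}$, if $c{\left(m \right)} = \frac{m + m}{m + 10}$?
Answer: $- \frac{7}{1838} \approx -0.0038085$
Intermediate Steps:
$c{\left(m \right)} = \frac{2 m}{10 + m}$
$B{\left(x,Z \right)} = 28$
$\frac{B{\left(58,c{\left(-1 \right)} \right)}}{-7352} = \frac{28}{-7352} = 28 \left(- \frac{1}{7352}\right) = - \frac{7}{1838}$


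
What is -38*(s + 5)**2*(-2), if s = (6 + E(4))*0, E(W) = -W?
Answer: 1900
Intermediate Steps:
s = 0 (s = (6 - 1*4)*0 = (6 - 4)*0 = 2*0 = 0)
-38*(s + 5)**2*(-2) = -38*(0 + 5)**2*(-2) = -38*5**2*(-2) = -38*25*(-2) = -950*(-2) = 1900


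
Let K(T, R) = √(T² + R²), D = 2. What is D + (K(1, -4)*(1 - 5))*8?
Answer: 2 - 32*√17 ≈ -129.94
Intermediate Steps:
K(T, R) = √(R² + T²)
D + (K(1, -4)*(1 - 5))*8 = 2 + (√((-4)² + 1²)*(1 - 5))*8 = 2 + (√(16 + 1)*(-4))*8 = 2 + (√17*(-4))*8 = 2 - 4*√17*8 = 2 - 32*√17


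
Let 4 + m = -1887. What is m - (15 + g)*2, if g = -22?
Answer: -1877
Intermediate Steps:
m = -1891 (m = -4 - 1887 = -1891)
m - (15 + g)*2 = -1891 - (15 - 22)*2 = -1891 - (-7)*2 = -1891 - 1*(-14) = -1891 + 14 = -1877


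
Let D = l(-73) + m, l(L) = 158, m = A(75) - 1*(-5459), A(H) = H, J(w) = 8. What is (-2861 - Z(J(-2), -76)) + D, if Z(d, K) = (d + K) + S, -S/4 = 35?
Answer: 3039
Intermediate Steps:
S = -140 (S = -4*35 = -140)
Z(d, K) = -140 + K + d (Z(d, K) = (d + K) - 140 = (K + d) - 140 = -140 + K + d)
m = 5534 (m = 75 - 1*(-5459) = 75 + 5459 = 5534)
D = 5692 (D = 158 + 5534 = 5692)
(-2861 - Z(J(-2), -76)) + D = (-2861 - (-140 - 76 + 8)) + 5692 = (-2861 - 1*(-208)) + 5692 = (-2861 + 208) + 5692 = -2653 + 5692 = 3039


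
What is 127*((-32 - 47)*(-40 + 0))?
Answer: 401320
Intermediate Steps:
127*((-32 - 47)*(-40 + 0)) = 127*(-79*(-40)) = 127*3160 = 401320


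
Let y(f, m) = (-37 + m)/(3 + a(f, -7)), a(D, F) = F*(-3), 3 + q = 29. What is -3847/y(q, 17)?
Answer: 23082/5 ≈ 4616.4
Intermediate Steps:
q = 26 (q = -3 + 29 = 26)
a(D, F) = -3*F
y(f, m) = -37/24 + m/24 (y(f, m) = (-37 + m)/(3 - 3*(-7)) = (-37 + m)/(3 + 21) = (-37 + m)/24 = (-37 + m)*(1/24) = -37/24 + m/24)
-3847/y(q, 17) = -3847/(-37/24 + (1/24)*17) = -3847/(-37/24 + 17/24) = -3847/(-⅚) = -3847*(-6/5) = 23082/5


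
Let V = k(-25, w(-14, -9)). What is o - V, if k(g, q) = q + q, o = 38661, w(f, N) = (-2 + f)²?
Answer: 38149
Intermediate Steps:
k(g, q) = 2*q
V = 512 (V = 2*(-2 - 14)² = 2*(-16)² = 2*256 = 512)
o - V = 38661 - 1*512 = 38661 - 512 = 38149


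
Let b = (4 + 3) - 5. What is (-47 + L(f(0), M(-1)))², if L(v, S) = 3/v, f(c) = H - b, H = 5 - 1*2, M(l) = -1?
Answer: 1936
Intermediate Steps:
H = 3 (H = 5 - 2 = 3)
b = 2 (b = 7 - 5 = 2)
f(c) = 1 (f(c) = 3 - 1*2 = 3 - 2 = 1)
(-47 + L(f(0), M(-1)))² = (-47 + 3/1)² = (-47 + 3*1)² = (-47 + 3)² = (-44)² = 1936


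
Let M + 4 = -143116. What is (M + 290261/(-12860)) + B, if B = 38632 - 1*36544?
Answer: -1813961781/12860 ≈ -1.4105e+5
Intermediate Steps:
M = -143120 (M = -4 - 143116 = -143120)
B = 2088 (B = 38632 - 36544 = 2088)
(M + 290261/(-12860)) + B = (-143120 + 290261/(-12860)) + 2088 = (-143120 + 290261*(-1/12860)) + 2088 = (-143120 - 290261/12860) + 2088 = -1840813461/12860 + 2088 = -1813961781/12860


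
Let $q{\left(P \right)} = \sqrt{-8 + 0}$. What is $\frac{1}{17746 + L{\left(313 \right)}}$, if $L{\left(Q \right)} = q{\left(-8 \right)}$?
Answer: $\frac{8873}{157460262} - \frac{i \sqrt{2}}{157460262} \approx 5.6351 \cdot 10^{-5} - 8.9814 \cdot 10^{-9} i$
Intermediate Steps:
$q{\left(P \right)} = 2 i \sqrt{2}$ ($q{\left(P \right)} = \sqrt{-8} = 2 i \sqrt{2}$)
$L{\left(Q \right)} = 2 i \sqrt{2}$
$\frac{1}{17746 + L{\left(313 \right)}} = \frac{1}{17746 + 2 i \sqrt{2}}$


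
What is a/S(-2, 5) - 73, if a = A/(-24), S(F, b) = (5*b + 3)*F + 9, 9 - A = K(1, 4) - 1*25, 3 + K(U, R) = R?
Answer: -27437/376 ≈ -72.971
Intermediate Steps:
K(U, R) = -3 + R
A = 33 (A = 9 - ((-3 + 4) - 1*25) = 9 - (1 - 25) = 9 - 1*(-24) = 9 + 24 = 33)
S(F, b) = 9 + F*(3 + 5*b) (S(F, b) = (3 + 5*b)*F + 9 = F*(3 + 5*b) + 9 = 9 + F*(3 + 5*b))
a = -11/8 (a = 33/(-24) = 33*(-1/24) = -11/8 ≈ -1.3750)
a/S(-2, 5) - 73 = -11/(8*(9 + 3*(-2) + 5*(-2)*5)) - 73 = -11/(8*(9 - 6 - 50)) - 73 = -11/8/(-47) - 73 = -11/8*(-1/47) - 73 = 11/376 - 73 = -27437/376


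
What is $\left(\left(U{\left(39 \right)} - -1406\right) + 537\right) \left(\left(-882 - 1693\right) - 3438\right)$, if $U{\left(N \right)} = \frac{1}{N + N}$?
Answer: $- \frac{911300215}{78} \approx -1.1683 \cdot 10^{7}$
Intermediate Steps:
$U{\left(N \right)} = \frac{1}{2 N}$
$\left(\left(U{\left(39 \right)} - -1406\right) + 537\right) \left(\left(-882 - 1693\right) - 3438\right) = \left(\left(\frac{1}{2 \cdot 39} - -1406\right) + 537\right) \left(\left(-882 - 1693\right) - 3438\right) = \left(\left(\frac{1}{2} \cdot \frac{1}{39} + 1406\right) + 537\right) \left(\left(-882 - 1693\right) - 3438\right) = \left(\left(\frac{1}{78} + 1406\right) + 537\right) \left(-2575 - 3438\right) = \left(\frac{109669}{78} + 537\right) \left(-6013\right) = \frac{151555}{78} \left(-6013\right) = - \frac{911300215}{78}$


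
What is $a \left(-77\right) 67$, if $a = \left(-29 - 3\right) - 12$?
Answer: $226996$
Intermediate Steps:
$a = -44$ ($a = -32 - 12 = -44$)
$a \left(-77\right) 67 = \left(-44\right) \left(-77\right) 67 = 3388 \cdot 67 = 226996$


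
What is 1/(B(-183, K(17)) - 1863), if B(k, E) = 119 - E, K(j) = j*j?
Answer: -1/2033 ≈ -0.00049188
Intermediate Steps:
K(j) = j**2
1/(B(-183, K(17)) - 1863) = 1/((119 - 1*17**2) - 1863) = 1/((119 - 1*289) - 1863) = 1/((119 - 289) - 1863) = 1/(-170 - 1863) = 1/(-2033) = -1/2033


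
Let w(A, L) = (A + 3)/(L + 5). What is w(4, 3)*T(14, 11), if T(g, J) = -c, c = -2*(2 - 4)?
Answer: -7/2 ≈ -3.5000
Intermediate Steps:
w(A, L) = (3 + A)/(5 + L)
c = 4 (c = -2*(-2) = 4)
T(g, J) = -4 (T(g, J) = -1*4 = -4)
w(4, 3)*T(14, 11) = ((3 + 4)/(5 + 3))*(-4) = (7/8)*(-4) = -7/2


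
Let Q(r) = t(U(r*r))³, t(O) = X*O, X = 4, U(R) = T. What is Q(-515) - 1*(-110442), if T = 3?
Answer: 112170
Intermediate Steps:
U(R) = 3
t(O) = 4*O
Q(r) = 1728 (Q(r) = (4*3)³ = 12³ = 1728)
Q(-515) - 1*(-110442) = 1728 - 1*(-110442) = 1728 + 110442 = 112170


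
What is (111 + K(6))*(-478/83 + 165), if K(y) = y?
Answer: 1546389/83 ≈ 18631.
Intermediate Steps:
(111 + K(6))*(-478/83 + 165) = (111 + 6)*(-478/83 + 165) = 117*(-478*1/83 + 165) = 117*(-478/83 + 165) = 117*(13217/83) = 1546389/83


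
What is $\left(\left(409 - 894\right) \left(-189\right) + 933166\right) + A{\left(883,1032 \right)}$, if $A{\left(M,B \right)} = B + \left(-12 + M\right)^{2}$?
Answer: $1784504$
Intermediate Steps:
$\left(\left(409 - 894\right) \left(-189\right) + 933166\right) + A{\left(883,1032 \right)} = \left(\left(409 - 894\right) \left(-189\right) + 933166\right) + \left(1032 + \left(-12 + 883\right)^{2}\right) = \left(\left(-485\right) \left(-189\right) + 933166\right) + \left(1032 + 871^{2}\right) = \left(91665 + 933166\right) + \left(1032 + 758641\right) = 1024831 + 759673 = 1784504$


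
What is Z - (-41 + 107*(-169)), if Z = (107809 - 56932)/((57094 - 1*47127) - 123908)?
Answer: 2065015807/113941 ≈ 18124.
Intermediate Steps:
Z = -50877/113941 (Z = 50877/((57094 - 47127) - 123908) = 50877/(9967 - 123908) = 50877/(-113941) = 50877*(-1/113941) = -50877/113941 ≈ -0.44652)
Z - (-41 + 107*(-169)) = -50877/113941 - (-41 + 107*(-169)) = -50877/113941 - (-41 - 18083) = -50877/113941 - 1*(-18124) = -50877/113941 + 18124 = 2065015807/113941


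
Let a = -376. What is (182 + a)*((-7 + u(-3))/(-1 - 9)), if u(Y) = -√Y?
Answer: -679/5 - 97*I*√3/5 ≈ -135.8 - 33.602*I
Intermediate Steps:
(182 + a)*((-7 + u(-3))/(-1 - 9)) = (182 - 376)*((-7 - √(-3))/(-1 - 9)) = -194*(-7 - I*√3)/(-10) = -(-97)*(-7 - I*√3)/5 = -194*(7/10 + I*√3/10) = -679/5 - 97*I*√3/5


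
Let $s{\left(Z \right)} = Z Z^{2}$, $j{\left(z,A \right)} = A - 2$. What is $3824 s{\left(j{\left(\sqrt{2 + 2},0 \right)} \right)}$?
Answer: $-30592$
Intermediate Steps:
$j{\left(z,A \right)} = -2 + A$ ($j{\left(z,A \right)} = A - 2 = -2 + A$)
$s{\left(Z \right)} = Z^{3}$
$3824 s{\left(j{\left(\sqrt{2 + 2},0 \right)} \right)} = 3824 \left(-2 + 0\right)^{3} = 3824 \left(-2\right)^{3} = 3824 \left(-8\right) = -30592$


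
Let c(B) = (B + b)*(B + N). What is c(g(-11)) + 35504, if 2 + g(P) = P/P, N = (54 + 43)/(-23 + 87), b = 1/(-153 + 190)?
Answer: 21018071/592 ≈ 35504.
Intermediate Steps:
b = 1/37 ≈ 0.027027
N = 97/64 ≈ 1.5156
g(P) = -1 (g(P) = -2 + P/P = -2 + 1 = -1)
c(B) = (1/37 + B)*(97/64 + B) (c(B) = (B + 1/37)*(B + 97/64) = (1/37 + B)*(97/64 + B))
c(g(-11)) + 35504 = (97/2368 + (-1)² + (3653/2368)*(-1)) + 35504 = (97/2368 + 1 - 3653/2368) + 35504 = -297/592 + 35504 = 21018071/592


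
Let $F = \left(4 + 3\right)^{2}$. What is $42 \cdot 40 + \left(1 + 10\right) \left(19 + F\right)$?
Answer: $2428$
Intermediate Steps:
$F = 49$ ($F = 7^{2} = 49$)
$42 \cdot 40 + \left(1 + 10\right) \left(19 + F\right) = 42 \cdot 40 + \left(1 + 10\right) \left(19 + 49\right) = 1680 + 11 \cdot 68 = 1680 + 748 = 2428$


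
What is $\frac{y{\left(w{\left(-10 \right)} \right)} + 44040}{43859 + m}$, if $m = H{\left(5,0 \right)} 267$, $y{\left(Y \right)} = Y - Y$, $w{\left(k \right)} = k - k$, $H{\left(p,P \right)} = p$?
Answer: $\frac{22020}{22597} \approx 0.97447$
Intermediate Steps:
$w{\left(k \right)} = 0$
$y{\left(Y \right)} = 0$
$m = 1335$ ($m = 5 \cdot 267 = 1335$)
$\frac{y{\left(w{\left(-10 \right)} \right)} + 44040}{43859 + m} = \frac{0 + 44040}{43859 + 1335} = \frac{44040}{45194} = 44040 \cdot \frac{1}{45194} = \frac{22020}{22597}$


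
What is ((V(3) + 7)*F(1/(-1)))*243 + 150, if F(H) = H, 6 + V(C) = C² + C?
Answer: -3009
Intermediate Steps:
V(C) = -6 + C + C² (V(C) = -6 + (C² + C) = -6 + (C + C²) = -6 + C + C²)
((V(3) + 7)*F(1/(-1)))*243 + 150 = (((-6 + 3 + 3²) + 7)/(-1))*243 + 150 = (((-6 + 3 + 9) + 7)*(-1))*243 + 150 = ((6 + 7)*(-1))*243 + 150 = (13*(-1))*243 + 150 = -13*243 + 150 = -3159 + 150 = -3009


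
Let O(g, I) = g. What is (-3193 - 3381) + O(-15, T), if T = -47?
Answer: -6589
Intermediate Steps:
(-3193 - 3381) + O(-15, T) = (-3193 - 3381) - 15 = -6574 - 15 = -6589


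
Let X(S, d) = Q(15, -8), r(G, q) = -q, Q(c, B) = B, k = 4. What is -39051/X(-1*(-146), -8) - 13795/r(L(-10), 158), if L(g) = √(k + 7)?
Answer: 3140209/632 ≈ 4968.7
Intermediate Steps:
L(g) = √11 (L(g) = √(4 + 7) = √11)
X(S, d) = -8
-39051/X(-1*(-146), -8) - 13795/r(L(-10), 158) = -39051/(-8) - 13795/((-1*158)) = -39051*(-⅛) - 13795/(-158) = 39051/8 - 13795*(-1/158) = 39051/8 + 13795/158 = 3140209/632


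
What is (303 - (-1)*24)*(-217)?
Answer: -70959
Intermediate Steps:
(303 - (-1)*24)*(-217) = (303 - 1*(-24))*(-217) = (303 + 24)*(-217) = 327*(-217) = -70959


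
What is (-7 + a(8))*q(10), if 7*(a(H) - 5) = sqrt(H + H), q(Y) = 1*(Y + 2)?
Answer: -120/7 ≈ -17.143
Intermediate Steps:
q(Y) = 2 + Y (q(Y) = 1*(2 + Y) = 2 + Y)
a(H) = 5 + sqrt(2)*sqrt(H)/7 (a(H) = 5 + sqrt(H + H)/7 = 5 + sqrt(2*H)/7 = 5 + (sqrt(2)*sqrt(H))/7 = 5 + sqrt(2)*sqrt(H)/7)
(-7 + a(8))*q(10) = (-7 + (5 + sqrt(2)*sqrt(8)/7))*(2 + 10) = (-7 + (5 + sqrt(2)*(2*sqrt(2))/7))*12 = (-7 + (5 + 4/7))*12 = (-7 + 39/7)*12 = -10/7*12 = -120/7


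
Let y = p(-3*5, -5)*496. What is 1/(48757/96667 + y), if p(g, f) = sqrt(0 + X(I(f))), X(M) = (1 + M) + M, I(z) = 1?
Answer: -4713192919/6896693719263623 + 4634876408944*sqrt(3)/6896693719263623 ≈ 0.0011633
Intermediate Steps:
X(M) = 1 + 2*M
p(g, f) = sqrt(3) (p(g, f) = sqrt(0 + (1 + 2*1)) = sqrt(0 + (1 + 2)) = sqrt(0 + 3) = sqrt(3))
y = 496*sqrt(3) (y = sqrt(3)*496 = 496*sqrt(3) ≈ 859.10)
1/(48757/96667 + y) = 1/(48757/96667 + 496*sqrt(3))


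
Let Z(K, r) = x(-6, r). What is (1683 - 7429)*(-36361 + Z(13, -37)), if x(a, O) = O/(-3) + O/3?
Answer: 208930306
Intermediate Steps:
x(a, O) = 0 (x(a, O) = O*(-⅓) + O*(⅓) = -O/3 + O/3 = 0)
Z(K, r) = 0
(1683 - 7429)*(-36361 + Z(13, -37)) = (1683 - 7429)*(-36361 + 0) = -5746*(-36361) = 208930306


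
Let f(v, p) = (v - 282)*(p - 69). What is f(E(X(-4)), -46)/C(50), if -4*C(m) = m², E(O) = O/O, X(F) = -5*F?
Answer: -6463/125 ≈ -51.704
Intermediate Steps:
E(O) = 1
f(v, p) = (-282 + v)*(-69 + p)
C(m) = -m²/4
f(E(X(-4)), -46)/C(50) = (19458 - 282*(-46) - 69*1 - 46*1)/((-¼*50²)) = (19458 + 12972 - 69 - 46)/((-¼*2500)) = 32315/(-625) = 32315*(-1/625) = -6463/125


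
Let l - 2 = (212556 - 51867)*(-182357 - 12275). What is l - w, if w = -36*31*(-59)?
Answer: -31275287290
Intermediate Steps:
w = 65844 (w = -1116*(-59) = 65844)
l = -31275221446 (l = 2 + (212556 - 51867)*(-182357 - 12275) = 2 + 160689*(-194632) = 2 - 31275221448 = -31275221446)
l - w = -31275221446 - 1*65844 = -31275221446 - 65844 = -31275287290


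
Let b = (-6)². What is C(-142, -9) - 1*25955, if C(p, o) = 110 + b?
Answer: -25809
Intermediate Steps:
b = 36
C(p, o) = 146 (C(p, o) = 110 + 36 = 146)
C(-142, -9) - 1*25955 = 146 - 1*25955 = 146 - 25955 = -25809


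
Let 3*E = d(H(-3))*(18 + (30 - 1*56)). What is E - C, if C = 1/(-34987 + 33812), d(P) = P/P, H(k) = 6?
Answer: -9397/3525 ≈ -2.6658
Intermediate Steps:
d(P) = 1
E = -8/3 (E = (1*(18 + (30 - 1*56)))/3 = (1*(18 + (30 - 56)))/3 = (1*(18 - 26))/3 = (1*(-8))/3 = (⅓)*(-8) = -8/3 ≈ -2.6667)
C = -1/1175 (C = 1/(-1175) = -1/1175 ≈ -0.00085106)
E - C = -8/3 - 1*(-1/1175) = -8/3 + 1/1175 = -9397/3525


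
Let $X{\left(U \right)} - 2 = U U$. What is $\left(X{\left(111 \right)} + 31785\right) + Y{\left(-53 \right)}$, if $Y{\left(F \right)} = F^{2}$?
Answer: $46917$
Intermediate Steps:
$X{\left(U \right)} = 2 + U^{2}$ ($X{\left(U \right)} = 2 + U U = 2 + U^{2}$)
$\left(X{\left(111 \right)} + 31785\right) + Y{\left(-53 \right)} = \left(\left(2 + 111^{2}\right) + 31785\right) + \left(-53\right)^{2} = \left(\left(2 + 12321\right) + 31785\right) + 2809 = \left(12323 + 31785\right) + 2809 = 44108 + 2809 = 46917$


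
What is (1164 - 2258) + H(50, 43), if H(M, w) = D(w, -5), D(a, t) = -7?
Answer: -1101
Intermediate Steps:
H(M, w) = -7
(1164 - 2258) + H(50, 43) = (1164 - 2258) - 7 = -1094 - 7 = -1101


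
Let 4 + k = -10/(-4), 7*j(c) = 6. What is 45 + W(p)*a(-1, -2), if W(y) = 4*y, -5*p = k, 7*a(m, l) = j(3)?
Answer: 11061/245 ≈ 45.147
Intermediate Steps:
j(c) = 6/7 (j(c) = (1/7)*6 = 6/7)
a(m, l) = 6/49 (a(m, l) = (1/7)*(6/7) = 6/49)
k = -3/2 (k = -4 - 10/(-4) = -4 - 10*(-1/4) = -4 + 5/2 = -3/2 ≈ -1.5000)
p = 3/10 (p = -1/5*(-3/2) = 3/10 ≈ 0.30000)
45 + W(p)*a(-1, -2) = 45 + (4*(3/10))*(6/49) = 45 + (6/5)*(6/49) = 45 + 36/245 = 11061/245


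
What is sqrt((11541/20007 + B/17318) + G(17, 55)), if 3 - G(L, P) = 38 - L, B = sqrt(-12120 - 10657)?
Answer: sqrt(-25822668433396380 + 85580862822*I*sqrt(22777))/38497914 ≈ 0.0010439 + 4.1741*I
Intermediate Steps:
B = I*sqrt(22777) (B = sqrt(-22777) = I*sqrt(22777) ≈ 150.92*I)
G(L, P) = -35 + L (G(L, P) = 3 - (38 - L) = 3 + (-38 + L) = -35 + L)
sqrt((11541/20007 + B/17318) + G(17, 55)) = sqrt((11541/20007 + (I*sqrt(22777))/17318) + (-35 + 17)) = sqrt((11541*(1/20007) + (I*sqrt(22777))*(1/17318)) - 18) = sqrt((3847/6669 + I*sqrt(22777)/17318) - 18) = sqrt(-116195/6669 + I*sqrt(22777)/17318)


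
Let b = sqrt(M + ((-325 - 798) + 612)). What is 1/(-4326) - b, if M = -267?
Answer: -1/4326 - I*sqrt(778) ≈ -0.00023116 - 27.893*I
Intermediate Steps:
b = I*sqrt(778) (b = sqrt(-267 + ((-325 - 798) + 612)) = sqrt(-267 + (-1123 + 612)) = sqrt(-267 - 511) = sqrt(-778) = I*sqrt(778) ≈ 27.893*I)
1/(-4326) - b = 1/(-4326) - I*sqrt(778) = -1/4326 - I*sqrt(778)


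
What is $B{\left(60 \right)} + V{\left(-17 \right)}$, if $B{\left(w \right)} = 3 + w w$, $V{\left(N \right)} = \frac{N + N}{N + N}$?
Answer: $3604$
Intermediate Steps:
$V{\left(N \right)} = 1$ ($V{\left(N \right)} = \frac{2 N}{2 N} = 2 N \frac{1}{2 N} = 1$)
$B{\left(w \right)} = 3 + w^{2}$
$B{\left(60 \right)} + V{\left(-17 \right)} = \left(3 + 60^{2}\right) + 1 = \left(3 + 3600\right) + 1 = 3603 + 1 = 3604$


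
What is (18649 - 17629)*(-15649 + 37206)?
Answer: 21988140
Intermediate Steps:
(18649 - 17629)*(-15649 + 37206) = 1020*21557 = 21988140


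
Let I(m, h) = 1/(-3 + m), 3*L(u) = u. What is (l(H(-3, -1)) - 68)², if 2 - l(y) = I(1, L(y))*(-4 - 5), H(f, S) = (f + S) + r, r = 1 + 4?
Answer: 19881/4 ≈ 4970.3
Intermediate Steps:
L(u) = u/3
r = 5
H(f, S) = 5 + S + f (H(f, S) = (f + S) + 5 = (S + f) + 5 = 5 + S + f)
l(y) = -5/2 (l(y) = 2 - (-4 - 5)/(-3 + 1) = 2 - (-9)/(-2) = 2 - (-1)*(-9)/2 = 2 - 1*9/2 = 2 - 9/2 = -5/2)
(l(H(-3, -1)) - 68)² = (-5/2 - 68)² = (-141/2)² = 19881/4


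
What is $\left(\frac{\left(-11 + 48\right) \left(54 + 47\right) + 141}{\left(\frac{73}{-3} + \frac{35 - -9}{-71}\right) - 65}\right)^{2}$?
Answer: $\frac{170574782049}{91776400} \approx 1858.6$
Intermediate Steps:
$\left(\frac{\left(-11 + 48\right) \left(54 + 47\right) + 141}{\left(\frac{73}{-3} + \frac{35 - -9}{-71}\right) - 65}\right)^{2} = \left(\frac{37 \cdot 101 + 141}{\left(73 \left(- \frac{1}{3}\right) + \left(35 + 9\right) \left(- \frac{1}{71}\right)\right) - 65}\right)^{2} = \left(\frac{3737 + 141}{\left(- \frac{73}{3} + 44 \left(- \frac{1}{71}\right)\right) - 65}\right)^{2} = \left(\frac{3878}{\left(- \frac{73}{3} - \frac{44}{71}\right) - 65}\right)^{2} = \left(\frac{3878}{- \frac{5315}{213} - 65}\right)^{2} = \left(\frac{3878}{- \frac{19160}{213}}\right)^{2} = \left(3878 \left(- \frac{213}{19160}\right)\right)^{2} = \left(- \frac{413007}{9580}\right)^{2} = \frac{170574782049}{91776400}$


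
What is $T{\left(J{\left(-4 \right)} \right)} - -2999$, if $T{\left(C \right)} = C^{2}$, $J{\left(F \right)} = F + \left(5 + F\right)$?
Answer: $3008$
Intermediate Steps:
$J{\left(F \right)} = 5 + 2 F$
$T{\left(J{\left(-4 \right)} \right)} - -2999 = \left(5 + 2 \left(-4\right)\right)^{2} - -2999 = \left(5 - 8\right)^{2} + 2999 = \left(-3\right)^{2} + 2999 = 9 + 2999 = 3008$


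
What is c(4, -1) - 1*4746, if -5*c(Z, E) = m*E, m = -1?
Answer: -23731/5 ≈ -4746.2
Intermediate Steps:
c(Z, E) = E/5 (c(Z, E) = -(-1)*E/5 = E/5)
c(4, -1) - 1*4746 = (1/5)*(-1) - 1*4746 = -1/5 - 4746 = -23731/5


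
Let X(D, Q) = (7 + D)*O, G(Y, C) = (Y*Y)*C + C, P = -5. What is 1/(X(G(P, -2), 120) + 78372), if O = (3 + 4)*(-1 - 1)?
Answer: 1/79002 ≈ 1.2658e-5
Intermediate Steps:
O = -14 (O = 7*(-2) = -14)
G(Y, C) = C + C*Y² (G(Y, C) = Y²*C + C = C*Y² + C = C + C*Y²)
X(D, Q) = -98 - 14*D (X(D, Q) = (7 + D)*(-14) = -98 - 14*D)
1/(X(G(P, -2), 120) + 78372) = 1/((-98 - (-28)*(1 + (-5)²)) + 78372) = 1/((-98 - (-28)*(1 + 25)) + 78372) = 1/((-98 - (-28)*26) + 78372) = 1/((-98 - 14*(-52)) + 78372) = 1/((-98 + 728) + 78372) = 1/(630 + 78372) = 1/79002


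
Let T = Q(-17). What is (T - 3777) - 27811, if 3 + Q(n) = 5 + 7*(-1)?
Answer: -31593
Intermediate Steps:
Q(n) = -5 (Q(n) = -3 + (5 + 7*(-1)) = -3 + (5 - 7) = -3 - 2 = -5)
T = -5
(T - 3777) - 27811 = (-5 - 3777) - 27811 = -3782 - 27811 = -31593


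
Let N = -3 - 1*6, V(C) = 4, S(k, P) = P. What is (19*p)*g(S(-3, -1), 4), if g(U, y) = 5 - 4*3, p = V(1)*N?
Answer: 4788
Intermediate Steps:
N = -9 (N = -3 - 6 = -9)
p = -36 (p = 4*(-9) = -36)
g(U, y) = -7 (g(U, y) = 5 - 12 = -7)
(19*p)*g(S(-3, -1), 4) = (19*(-36))*(-7) = -684*(-7) = 4788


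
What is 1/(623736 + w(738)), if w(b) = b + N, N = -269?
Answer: 1/624205 ≈ 1.6020e-6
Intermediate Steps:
w(b) = -269 + b (w(b) = b - 269 = -269 + b)
1/(623736 + w(738)) = 1/(623736 + (-269 + 738)) = 1/(623736 + 469) = 1/624205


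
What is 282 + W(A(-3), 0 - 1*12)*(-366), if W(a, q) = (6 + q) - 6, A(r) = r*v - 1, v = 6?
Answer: 4674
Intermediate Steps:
A(r) = -1 + 6*r (A(r) = r*6 - 1 = 6*r - 1 = -1 + 6*r)
W(a, q) = q
282 + W(A(-3), 0 - 1*12)*(-366) = 282 + (0 - 1*12)*(-366) = 282 + (0 - 12)*(-366) = 282 - 12*(-366) = 282 + 4392 = 4674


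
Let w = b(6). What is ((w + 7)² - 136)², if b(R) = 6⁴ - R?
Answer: 2829369577329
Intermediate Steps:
b(R) = 1296 - R
w = 1290 (w = 1296 - 1*6 = 1296 - 6 = 1290)
((w + 7)² - 136)² = ((1290 + 7)² - 136)² = (1297² - 136)² = (1682209 - 136)² = 1682073² = 2829369577329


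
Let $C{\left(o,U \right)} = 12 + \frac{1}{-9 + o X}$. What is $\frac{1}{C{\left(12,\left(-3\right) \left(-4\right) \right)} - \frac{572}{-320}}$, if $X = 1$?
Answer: $\frac{240}{3389} \approx 0.070817$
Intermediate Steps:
$C{\left(o,U \right)} = 12 + \frac{1}{-9 + o}$ ($C{\left(o,U \right)} = 12 + \frac{1}{-9 + o 1} = 12 + \frac{1}{-9 + o}$)
$\frac{1}{C{\left(12,\left(-3\right) \left(-4\right) \right)} - \frac{572}{-320}} = \frac{1}{\frac{-107 + 12 \cdot 12}{-9 + 12} - \frac{572}{-320}} = \frac{1}{\frac{-107 + 144}{3} - - \frac{143}{80}} = \frac{1}{\frac{1}{3} \cdot 37 + \frac{143}{80}} = \frac{1}{\frac{37}{3} + \frac{143}{80}} = \frac{1}{\frac{3389}{240}} = \frac{240}{3389}$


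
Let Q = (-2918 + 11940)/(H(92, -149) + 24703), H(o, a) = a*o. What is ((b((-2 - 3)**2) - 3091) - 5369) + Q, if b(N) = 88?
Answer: -92041118/10995 ≈ -8371.2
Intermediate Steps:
Q = 9022/10995 (Q = (-2918 + 11940)/(-149*92 + 24703) = 9022/(-13708 + 24703) = 9022/10995 ≈ 0.82055)
((b((-2 - 3)**2) - 3091) - 5369) + Q = ((88 - 3091) - 5369) + 9022/10995 = (-3003 - 5369) + 9022/10995 = -8372 + 9022/10995 = -92041118/10995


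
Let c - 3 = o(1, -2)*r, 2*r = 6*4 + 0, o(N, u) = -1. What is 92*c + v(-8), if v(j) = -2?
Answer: -830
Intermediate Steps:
r = 12 (r = (6*4 + 0)/2 = (24 + 0)/2 = (½)*24 = 12)
c = -9 (c = 3 - 1*12 = 3 - 12 = -9)
92*c + v(-8) = 92*(-9) - 2 = -828 - 2 = -830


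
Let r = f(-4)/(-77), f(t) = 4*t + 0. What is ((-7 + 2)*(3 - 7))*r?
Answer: 320/77 ≈ 4.1558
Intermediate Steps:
f(t) = 4*t
r = 16/77 (r = (4*(-4))/(-77) = -16*(-1/77) = 16/77 ≈ 0.20779)
((-7 + 2)*(3 - 7))*r = ((-7 + 2)*(3 - 7))*(16/77) = -5*(-4)*(16/77) = 20*(16/77) = 320/77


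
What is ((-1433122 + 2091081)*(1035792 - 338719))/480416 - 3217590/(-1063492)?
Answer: 121941829238632471/127729643168 ≈ 9.5469e+5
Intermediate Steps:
((-1433122 + 2091081)*(1035792 - 338719))/480416 - 3217590/(-1063492) = (657959*697073)*(1/480416) - 3217590*(-1/1063492) = 458645454007*(1/480416) + 1608795/531746 = 458645454007/480416 + 1608795/531746 = 121941829238632471/127729643168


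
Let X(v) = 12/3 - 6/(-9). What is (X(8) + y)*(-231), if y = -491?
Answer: 112343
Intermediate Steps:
X(v) = 14/3 (X(v) = 12*(⅓) - 6*(-⅑) = 4 + ⅔ = 14/3)
(X(8) + y)*(-231) = (14/3 - 491)*(-231) = -1459/3*(-231) = 112343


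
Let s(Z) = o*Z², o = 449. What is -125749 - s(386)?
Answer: -67024953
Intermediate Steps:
s(Z) = 449*Z²
-125749 - s(386) = -125749 - 449*386² = -125749 - 449*148996 = -125749 - 1*66899204 = -125749 - 66899204 = -67024953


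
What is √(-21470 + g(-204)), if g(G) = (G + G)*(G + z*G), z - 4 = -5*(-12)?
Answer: √5388610 ≈ 2321.3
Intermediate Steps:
z = 64 (z = 4 - 5*(-12) = 4 + 60 = 64)
g(G) = 130*G² (g(G) = (G + G)*(G + 64*G) = (2*G)*(65*G) = 130*G²)
√(-21470 + g(-204)) = √(-21470 + 130*(-204)²) = √(-21470 + 130*41616) = √(-21470 + 5410080) = √5388610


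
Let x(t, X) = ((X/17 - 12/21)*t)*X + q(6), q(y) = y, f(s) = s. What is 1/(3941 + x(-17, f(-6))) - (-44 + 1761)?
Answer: -46305766/26969 ≈ -1717.0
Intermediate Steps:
x(t, X) = 6 + X*t*(-4/7 + X/17) (x(t, X) = ((X/17 - 12/21)*t)*X + 6 = ((X*(1/17) - 12*1/21)*t)*X + 6 = ((X/17 - 4/7)*t)*X + 6 = ((-4/7 + X/17)*t)*X + 6 = (t*(-4/7 + X/17))*X + 6 = X*t*(-4/7 + X/17) + 6 = 6 + X*t*(-4/7 + X/17))
1/(3941 + x(-17, f(-6))) - (-44 + 1761) = 1/(3941 + (6 - 4/7*(-6)*(-17) + (1/17)*(-17)*(-6)**2)) - (-44 + 1761) = 1/(3941 + (6 - 408/7 + (1/17)*(-17)*36)) - 1*1717 = 1/(3941 + (6 - 408/7 - 36)) - 1717 = 1/(3941 - 618/7) - 1717 = 1/(26969/7) - 1717 = 7/26969 - 1717 = -46305766/26969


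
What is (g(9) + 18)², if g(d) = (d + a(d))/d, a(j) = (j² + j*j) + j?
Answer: 1444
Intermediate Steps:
a(j) = j + 2*j² (a(j) = (j² + j²) + j = 2*j² + j = j + 2*j²)
g(d) = (d + d*(1 + 2*d))/d
(g(9) + 18)² = ((2 + 2*9) + 18)² = ((2 + 18) + 18)² = (20 + 18)² = 38² = 1444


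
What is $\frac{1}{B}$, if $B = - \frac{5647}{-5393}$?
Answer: $\frac{5393}{5647} \approx 0.95502$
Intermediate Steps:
$B = \frac{5647}{5393}$ ($B = \left(-5647\right) \left(- \frac{1}{5393}\right) = \frac{5647}{5393} \approx 1.0471$)
$\frac{1}{B} = \frac{1}{\frac{5647}{5393}} = \frac{5393}{5647}$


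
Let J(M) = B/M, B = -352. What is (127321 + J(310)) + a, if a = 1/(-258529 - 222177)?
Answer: 9486530532619/74509430 ≈ 1.2732e+5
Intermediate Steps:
J(M) = -352/M
a = -1/480706 (a = 1/(-480706) = -1/480706 ≈ -2.0803e-6)
(127321 + J(310)) + a = (127321 - 352/310) - 1/480706 = (127321 - 352*1/310) - 1/480706 = (127321 - 176/155) - 1/480706 = 19734579/155 - 1/480706 = 9486530532619/74509430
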